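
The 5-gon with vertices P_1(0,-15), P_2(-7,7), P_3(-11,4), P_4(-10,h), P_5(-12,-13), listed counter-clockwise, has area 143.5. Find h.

Write out the shoelace sum; only the two edges meeting at P_4 involve h:
2·Area = [((-11)·h − (-10)·4) + ((-10)·(-13) − (-12)·h)] + 124
       = 1·h + 294 = 287
⇒ h = -7.

-7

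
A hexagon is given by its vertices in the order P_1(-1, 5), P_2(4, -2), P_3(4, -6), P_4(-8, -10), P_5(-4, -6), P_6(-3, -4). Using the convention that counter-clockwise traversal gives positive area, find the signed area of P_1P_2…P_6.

Apply Gauss's area formula: 2A = Σ (x_i·y_{i+1} − x_{i+1}·y_i), indices taken mod 6.
Σ = (-18) + (-16) + (-88) + (8) + (-2) + (-19) = -135
Signed area = Σ/2 = -67.5 (negative ⇒ clockwise traversal).

-67.5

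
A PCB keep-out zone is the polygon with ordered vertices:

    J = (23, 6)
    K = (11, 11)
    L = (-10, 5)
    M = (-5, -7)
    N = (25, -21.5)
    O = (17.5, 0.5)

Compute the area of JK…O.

Cross-terms: 187, 165, 95, 282.5, 388.75, 93.5  ⇒  Σ = 1211.75
Area = |Σ|/2 = 605.875.

605.875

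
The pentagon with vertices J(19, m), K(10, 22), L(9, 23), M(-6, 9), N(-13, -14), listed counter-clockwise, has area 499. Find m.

The doubled signed area Σ (x_i y_{i+1} − x_{i+1} y_i) is linear in m.
With m=0 it equals 1136; the coefficient of m is -23 (from the two edges through J).
So -23·m + 1136 = 2·499 = 998 ⇒ m = 6.

6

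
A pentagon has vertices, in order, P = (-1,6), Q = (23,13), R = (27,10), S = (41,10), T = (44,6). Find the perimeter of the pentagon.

|PQ| = √((24)² + (7)²) = √625 = 25
|QR| = √((4)² + (-3)²) = √25 = 5
|RS| = √((14)² + (0)²) = √196 = 14
|ST| = √((3)² + (-4)²) = √25 = 5
|TP| = √((-45)² + (0)²) = √2025 = 45
Perimeter = 25 + 5 + 14 + 5 + 45 = 94.

94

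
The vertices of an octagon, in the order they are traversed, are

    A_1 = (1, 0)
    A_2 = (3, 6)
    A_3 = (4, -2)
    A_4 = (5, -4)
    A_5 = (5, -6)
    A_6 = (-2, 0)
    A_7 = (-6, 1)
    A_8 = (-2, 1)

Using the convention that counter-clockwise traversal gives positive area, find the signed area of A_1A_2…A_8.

-29.5

Apply the surveyor's formula: 2A = Σ (x_i·y_{i+1} − x_{i+1}·y_i), indices taken mod 8.
Cross-terms: 6, -30, -6, -10, -12, -2, -4, -1  ⇒  Σ = -59
Signed area = Σ/2 = -29.5 (negative ⇒ clockwise traversal).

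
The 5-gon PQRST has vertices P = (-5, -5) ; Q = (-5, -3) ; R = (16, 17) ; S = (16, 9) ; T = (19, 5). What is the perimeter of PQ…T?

|PQ| = √((0)² + (2)²) = √4 = 2
|QR| = √((21)² + (20)²) = √841 = 29
|RS| = √((0)² + (-8)²) = √64 = 8
|ST| = √((3)² + (-4)²) = √25 = 5
|TP| = √((-24)² + (-10)²) = √676 = 26
Perimeter = 2 + 29 + 8 + 5 + 26 = 70.

70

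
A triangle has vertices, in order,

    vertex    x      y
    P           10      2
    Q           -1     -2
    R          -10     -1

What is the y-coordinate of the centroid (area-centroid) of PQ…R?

Apply the shoelace formula. First the cross-terms c_i = x_i·y_{i+1} − x_{i+1}·y_i:
  -18, -19, -10  ⇒  2A = -47, A = -23.5.
Then Σ (y_i + y_{i+1})·c_i = 47, so ȳ = 47 / (6·(-23.5)) = -1/3.

-1/3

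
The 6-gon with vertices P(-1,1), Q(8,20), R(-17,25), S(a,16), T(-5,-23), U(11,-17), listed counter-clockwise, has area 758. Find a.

Write out the shoelace sum; only the two edges meeting at S involve a:
2·Area = [((-17)·16 − a·25) + (a·(-23) − (-5)·16)] + 844
       = -48·a + 652 = 1516
⇒ a = -18.

-18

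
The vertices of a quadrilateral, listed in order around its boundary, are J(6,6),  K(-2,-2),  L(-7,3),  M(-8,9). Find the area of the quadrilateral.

80.5

Apply the surveyor's formula: 2A = Σ (x_i·y_{i+1} − x_{i+1}·y_i), indices taken mod 4.
Σ = (0) + (-20) + (-39) + (-102) = -161
Area = |Σ|/2 = 80.5.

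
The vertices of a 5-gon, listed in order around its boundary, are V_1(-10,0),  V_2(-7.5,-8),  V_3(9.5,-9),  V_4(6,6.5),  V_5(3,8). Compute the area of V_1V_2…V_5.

Apply the shoelace (surveyor's) formula: 2A = Σ (x_i·y_{i+1} − x_{i+1}·y_i), indices taken mod 5.
Σ = (80) + (143.5) + (115.75) + (28.5) + (80) = 447.75
Area = |Σ|/2 = 223.875.

223.875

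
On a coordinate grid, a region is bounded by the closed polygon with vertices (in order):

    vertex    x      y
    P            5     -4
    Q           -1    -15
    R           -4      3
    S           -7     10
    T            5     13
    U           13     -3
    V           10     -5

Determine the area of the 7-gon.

Apply Gauss's area formula: 2A = Σ (x_i·y_{i+1} − x_{i+1}·y_i), indices taken mod 7.
Σ = (-79) + (-63) + (-19) + (-141) + (-184) + (-35) + (-15) = -536
Area = |Σ|/2 = 268.

268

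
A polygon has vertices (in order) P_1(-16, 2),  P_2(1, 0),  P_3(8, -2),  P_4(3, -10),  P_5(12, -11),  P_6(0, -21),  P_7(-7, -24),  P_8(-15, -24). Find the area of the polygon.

Apply the shoelace formula: 2A = Σ (x_i·y_{i+1} − x_{i+1}·y_i), indices taken mod 8.
Σ = (-2) + (-2) + (-74) + (87) + (-252) + (-147) + (-192) + (-414) = -996
Area = |Σ|/2 = 498.

498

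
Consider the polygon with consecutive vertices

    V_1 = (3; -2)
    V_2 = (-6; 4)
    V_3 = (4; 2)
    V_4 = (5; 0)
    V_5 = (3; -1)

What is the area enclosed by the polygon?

23

V_1→V_2: (3)(4) − (-6)(-2) = 0
V_2→V_3: (-6)(2) − (4)(4) = -28
V_3→V_4: (4)(0) − (5)(2) = -10
V_4→V_5: (5)(-1) − (3)(0) = -5
V_5→V_1: (3)(-2) − (3)(-1) = -3
Σ = -46
Area = |Σ|/2 = 23.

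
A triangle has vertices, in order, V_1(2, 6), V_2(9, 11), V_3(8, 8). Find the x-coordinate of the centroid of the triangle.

Apply the surveyor's formula. First the cross-terms c_i = x_i·y_{i+1} − x_{i+1}·y_i:
  -32, -16, 32  ⇒  2A = -16, A = -8.
Then Σ (x_i + x_{i+1})·c_i = -304, so x̄ = -304 / (6·(-8)) = 19/3.

19/3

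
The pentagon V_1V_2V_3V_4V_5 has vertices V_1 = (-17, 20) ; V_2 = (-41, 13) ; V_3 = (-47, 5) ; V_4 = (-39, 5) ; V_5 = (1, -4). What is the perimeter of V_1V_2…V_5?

114

|V_1V_2| = √((-24)² + (-7)²) = √625 = 25
|V_2V_3| = √((-6)² + (-8)²) = √100 = 10
|V_3V_4| = √((8)² + (0)²) = √64 = 8
|V_4V_5| = √((40)² + (-9)²) = √1681 = 41
|V_5V_1| = √((-18)² + (24)²) = √900 = 30
Perimeter = 25 + 10 + 8 + 41 + 30 = 114.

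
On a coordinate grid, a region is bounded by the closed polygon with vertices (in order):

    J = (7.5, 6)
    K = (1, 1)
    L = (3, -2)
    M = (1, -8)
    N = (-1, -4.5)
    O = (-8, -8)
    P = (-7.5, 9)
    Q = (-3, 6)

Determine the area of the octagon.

139.5

J→K: (7.5)(1) − (1)(6) = 1.5
K→L: (1)(-2) − (3)(1) = -5
L→M: (3)(-8) − (1)(-2) = -22
M→N: (1)(-4.5) − (-1)(-8) = -12.5
N→O: (-1)(-8) − (-8)(-4.5) = -28
O→P: (-8)(9) − (-7.5)(-8) = -132
P→Q: (-7.5)(6) − (-3)(9) = -18
Q→J: (-3)(6) − (7.5)(6) = -63
Σ = -279
Area = |Σ|/2 = 139.5.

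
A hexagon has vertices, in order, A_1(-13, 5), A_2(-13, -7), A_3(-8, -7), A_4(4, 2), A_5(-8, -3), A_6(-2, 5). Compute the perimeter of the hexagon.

66

|A_1A_2| = √((0)² + (-12)²) = √144 = 12
|A_2A_3| = √((5)² + (0)²) = √25 = 5
|A_3A_4| = √((12)² + (9)²) = √225 = 15
|A_4A_5| = √((-12)² + (-5)²) = √169 = 13
|A_5A_6| = √((6)² + (8)²) = √100 = 10
|A_6A_1| = √((-11)² + (0)²) = √121 = 11
Perimeter = 12 + 5 + 15 + 13 + 10 + 11 = 66.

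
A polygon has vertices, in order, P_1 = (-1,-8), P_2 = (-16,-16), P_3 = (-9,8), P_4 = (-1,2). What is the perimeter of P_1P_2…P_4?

|P_1P_2| = √((-15)² + (-8)²) = √289 = 17
|P_2P_3| = √((7)² + (24)²) = √625 = 25
|P_3P_4| = √((8)² + (-6)²) = √100 = 10
|P_4P_1| = √((0)² + (-10)²) = √100 = 10
Perimeter = 17 + 25 + 10 + 10 = 62.

62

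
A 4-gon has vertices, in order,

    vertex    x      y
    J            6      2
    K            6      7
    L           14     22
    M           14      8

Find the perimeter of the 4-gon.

|JK| = √((0)² + (5)²) = √25 = 5
|KL| = √((8)² + (15)²) = √289 = 17
|LM| = √((0)² + (-14)²) = √196 = 14
|MJ| = √((-8)² + (-6)²) = √100 = 10
Perimeter = 5 + 17 + 14 + 10 = 46.

46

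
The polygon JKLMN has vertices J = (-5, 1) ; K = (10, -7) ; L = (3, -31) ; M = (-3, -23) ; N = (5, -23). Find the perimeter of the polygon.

|JK| = √((15)² + (-8)²) = √289 = 17
|KL| = √((-7)² + (-24)²) = √625 = 25
|LM| = √((-6)² + (8)²) = √100 = 10
|MN| = √((8)² + (0)²) = √64 = 8
|NJ| = √((-10)² + (24)²) = √676 = 26
Perimeter = 17 + 25 + 10 + 8 + 26 = 86.

86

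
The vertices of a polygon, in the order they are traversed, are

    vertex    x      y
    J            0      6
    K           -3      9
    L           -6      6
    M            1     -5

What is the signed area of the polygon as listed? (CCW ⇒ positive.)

42

Σ = (18) + (36) + (24) + (6) = 84
Signed area = Σ/2 = 42 (positive ⇒ counter-clockwise traversal).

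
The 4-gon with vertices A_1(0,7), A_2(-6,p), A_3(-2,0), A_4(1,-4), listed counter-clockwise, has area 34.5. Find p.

The doubled signed area Σ (x_i y_{i+1} − x_{i+1} y_i) is linear in p.
With p=0 it equals 57; the coefficient of p is 2 (from the two edges through A_2).
So 2·p + 57 = 2·34.5 = 69 ⇒ p = 6.

6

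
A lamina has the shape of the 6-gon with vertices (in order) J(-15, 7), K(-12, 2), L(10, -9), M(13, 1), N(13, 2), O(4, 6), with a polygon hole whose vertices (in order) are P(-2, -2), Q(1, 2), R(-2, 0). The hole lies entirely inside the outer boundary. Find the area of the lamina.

Outer boundary:
Apply the shoelace (surveyor's) formula: 2A = Σ (x_i·y_{i+1} − x_{i+1}·y_i), indices taken mod 6.
Σ = (54) + (88) + (127) + (13) + (70) + (118) = 470
Area = |Σ|/2 = 235.
Hole:
Cross-terms: -2, 4, 4  ⇒  Σ = 6
Area = |Σ|/2 = 3.
Net area = 235 − 3 = 232.

232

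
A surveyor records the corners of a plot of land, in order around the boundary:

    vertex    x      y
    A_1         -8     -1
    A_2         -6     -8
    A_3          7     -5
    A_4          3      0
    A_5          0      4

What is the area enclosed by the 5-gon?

101.5

Apply the shoelace (surveyor's) formula: 2A = Σ (x_i·y_{i+1} − x_{i+1}·y_i), indices taken mod 5.
A_1→A_2: (-8)(-8) − (-6)(-1) = 58
A_2→A_3: (-6)(-5) − (7)(-8) = 86
A_3→A_4: (7)(0) − (3)(-5) = 15
A_4→A_5: (3)(4) − (0)(0) = 12
A_5→A_1: (0)(-1) − (-8)(4) = 32
Σ = 203
Area = |Σ|/2 = 101.5.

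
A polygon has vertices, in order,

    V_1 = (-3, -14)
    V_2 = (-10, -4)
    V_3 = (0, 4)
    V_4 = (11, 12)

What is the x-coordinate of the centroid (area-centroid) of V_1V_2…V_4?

-106/165

Apply the shoelace formula. First the cross-terms c_i = x_i·y_{i+1} − x_{i+1}·y_i:
  -128, -40, -44, -118  ⇒  2A = -330, A = -165.
Then Σ (x_i + x_{i+1})·c_i = 636, so x̄ = 636 / (6·(-165)) = -106/165.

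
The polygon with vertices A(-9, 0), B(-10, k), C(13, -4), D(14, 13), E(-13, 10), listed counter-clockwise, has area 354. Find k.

The doubled signed area Σ (x_i y_{i+1} − x_{i+1} y_i) is linear in k.
With k=0 it equals 664; the coefficient of k is -22 (from the two edges through B).
So -22·k + 664 = 2·354 = 708 ⇒ k = -2.

-2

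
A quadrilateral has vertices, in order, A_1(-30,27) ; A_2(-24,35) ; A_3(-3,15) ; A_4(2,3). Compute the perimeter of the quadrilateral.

|A_1A_2| = √((6)² + (8)²) = √100 = 10
|A_2A_3| = √((21)² + (-20)²) = √841 = 29
|A_3A_4| = √((5)² + (-12)²) = √169 = 13
|A_4A_1| = √((-32)² + (24)²) = √1600 = 40
Perimeter = 10 + 29 + 13 + 40 = 92.

92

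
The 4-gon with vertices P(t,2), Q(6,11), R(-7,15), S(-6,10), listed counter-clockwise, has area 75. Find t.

Write out the shoelace sum; only the two edges meeting at P involve t:
2·Area = [((-6)·2 − t·10) + (t·11 − 6·2)] + 187
       = 1·t + 163 = 150
⇒ t = -13.

-13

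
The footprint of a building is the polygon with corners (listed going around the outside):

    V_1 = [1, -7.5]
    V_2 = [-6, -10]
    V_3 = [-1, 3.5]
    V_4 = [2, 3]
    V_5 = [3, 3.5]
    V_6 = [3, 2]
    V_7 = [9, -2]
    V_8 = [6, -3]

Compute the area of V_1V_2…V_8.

Σ = (-55) + (-31) + (-10) + (-2) + (-4.5) + (-24) + (-15) + (-42) = -183.5
Area = |Σ|/2 = 91.75.

91.75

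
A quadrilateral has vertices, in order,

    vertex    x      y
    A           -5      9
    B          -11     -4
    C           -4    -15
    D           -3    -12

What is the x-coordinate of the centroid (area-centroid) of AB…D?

-433/69

Apply the shoelace (surveyor's) formula. First the cross-terms c_i = x_i·y_{i+1} − x_{i+1}·y_i:
  119, 149, 3, -87  ⇒  2A = 184, A = 92.
Then Σ (x_i + x_{i+1})·c_i = -3464, so x̄ = -3464 / (6·92) = -433/69.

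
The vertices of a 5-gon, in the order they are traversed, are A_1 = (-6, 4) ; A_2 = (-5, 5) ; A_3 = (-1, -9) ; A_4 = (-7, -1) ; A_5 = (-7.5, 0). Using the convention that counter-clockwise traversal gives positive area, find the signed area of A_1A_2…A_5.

Apply the surveyor's formula: 2A = Σ (x_i·y_{i+1} − x_{i+1}·y_i), indices taken mod 5.
Cross-terms: -10, 50, -62, -7.5, -30  ⇒  Σ = -59.5
Signed area = Σ/2 = -29.75 (negative ⇒ clockwise traversal).

-29.75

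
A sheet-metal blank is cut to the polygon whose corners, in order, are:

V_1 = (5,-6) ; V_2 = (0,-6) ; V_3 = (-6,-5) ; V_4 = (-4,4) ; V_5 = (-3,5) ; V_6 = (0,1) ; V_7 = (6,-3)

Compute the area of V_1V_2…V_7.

Apply the shoelace (surveyor's) formula: 2A = Σ (x_i·y_{i+1} − x_{i+1}·y_i), indices taken mod 7.
Cross-terms: -30, -36, -44, -8, -3, -6, -21  ⇒  Σ = -148
Area = |Σ|/2 = 74.

74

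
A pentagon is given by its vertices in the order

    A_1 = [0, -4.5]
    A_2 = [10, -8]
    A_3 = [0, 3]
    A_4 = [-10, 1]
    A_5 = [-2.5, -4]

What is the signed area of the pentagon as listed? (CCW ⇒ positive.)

Σ = (45) + (30) + (30) + (42.5) + (11.25) = 158.75
Signed area = Σ/2 = 79.375 (positive ⇒ counter-clockwise traversal).

79.375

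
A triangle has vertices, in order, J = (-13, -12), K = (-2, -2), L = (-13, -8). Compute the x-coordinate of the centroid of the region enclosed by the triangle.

Apply Gauss's area formula. First the cross-terms c_i = x_i·y_{i+1} − x_{i+1}·y_i:
  2, -10, 52  ⇒  2A = 44, A = 22.
Then Σ (x_i + x_{i+1})·c_i = -1232, so x̄ = -1232 / (6·22) = -28/3.

-28/3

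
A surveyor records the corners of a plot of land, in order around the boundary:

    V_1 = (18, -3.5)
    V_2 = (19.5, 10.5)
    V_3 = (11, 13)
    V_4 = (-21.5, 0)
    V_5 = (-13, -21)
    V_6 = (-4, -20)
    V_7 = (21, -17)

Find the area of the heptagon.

1011.375

Apply the shoelace formula: 2A = Σ (x_i·y_{i+1} − x_{i+1}·y_i), indices taken mod 7.
Σ = (257.25) + (138) + (279.5) + (451.5) + (176) + (488) + (232.5) = 2022.75
Area = |Σ|/2 = 1011.375.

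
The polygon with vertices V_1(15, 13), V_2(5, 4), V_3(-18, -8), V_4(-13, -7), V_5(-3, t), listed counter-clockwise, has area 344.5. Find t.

-25

The doubled signed area Σ (x_i y_{i+1} − x_{i+1} y_i) is linear in t.
With t=0 it equals -11; the coefficient of t is -28 (from the two edges through V_5).
So -28·t + -11 = 2·344.5 = 689 ⇒ t = -25.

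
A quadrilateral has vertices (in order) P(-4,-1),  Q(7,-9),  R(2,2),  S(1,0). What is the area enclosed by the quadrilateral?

36

Apply Gauss's area formula: 2A = Σ (x_i·y_{i+1} − x_{i+1}·y_i), indices taken mod 4.
Cross-terms: 43, 32, -2, -1  ⇒  Σ = 72
Area = |Σ|/2 = 36.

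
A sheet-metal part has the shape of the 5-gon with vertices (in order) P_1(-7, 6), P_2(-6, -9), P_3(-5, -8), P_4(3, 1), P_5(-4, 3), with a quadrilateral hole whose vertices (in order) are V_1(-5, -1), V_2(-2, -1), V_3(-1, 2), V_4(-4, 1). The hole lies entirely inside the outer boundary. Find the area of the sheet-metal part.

Outer boundary:
P_1→P_2: (-7)(-9) − (-6)(6) = 99
P_2→P_3: (-6)(-8) − (-5)(-9) = 3
P_3→P_4: (-5)(1) − (3)(-8) = 19
P_4→P_5: (3)(3) − (-4)(1) = 13
P_5→P_1: (-4)(6) − (-7)(3) = -3
Σ = 131
Area = |Σ|/2 = 65.5.
Hole:
Apply Gauss's area formula: 2A = Σ (x_i·y_{i+1} − x_{i+1}·y_i), indices taken mod 4.
Σ = (3) + (-5) + (7) + (9) = 14
Area = |Σ|/2 = 7.
Net area = 65.5 − 7 = 58.5.

58.5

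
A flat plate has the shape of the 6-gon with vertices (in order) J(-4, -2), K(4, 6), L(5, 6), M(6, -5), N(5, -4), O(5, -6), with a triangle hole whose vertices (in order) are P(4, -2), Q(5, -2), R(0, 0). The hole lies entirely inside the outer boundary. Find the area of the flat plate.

Outer boundary:
Σ = (-16) + (-6) + (-61) + (1) + (-10) + (-34) = -126
Area = |Σ|/2 = 63.
Hole:
Cross-terms: 2, 0, 0  ⇒  Σ = 2
Area = |Σ|/2 = 1.
Net area = 63 − 1 = 62.

62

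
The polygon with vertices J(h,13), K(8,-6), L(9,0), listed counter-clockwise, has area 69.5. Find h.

-12

The doubled signed area Σ (x_i y_{i+1} − x_{i+1} y_i) is linear in h.
With h=0 it equals 67; the coefficient of h is -6 (from the two edges through J).
So -6·h + 67 = 2·69.5 = 139 ⇒ h = -12.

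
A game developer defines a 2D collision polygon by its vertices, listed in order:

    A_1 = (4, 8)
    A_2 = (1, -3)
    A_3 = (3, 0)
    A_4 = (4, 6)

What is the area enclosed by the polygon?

Cross-terms: -20, 9, 18, 8  ⇒  Σ = 15
Area = |Σ|/2 = 7.5.

7.5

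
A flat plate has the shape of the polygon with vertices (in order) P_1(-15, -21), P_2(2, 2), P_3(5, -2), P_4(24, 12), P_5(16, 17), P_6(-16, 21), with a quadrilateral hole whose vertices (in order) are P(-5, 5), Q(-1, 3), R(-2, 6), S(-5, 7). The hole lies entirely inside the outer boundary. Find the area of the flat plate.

782.5

Outer boundary:
Apply Gauss's area formula: 2A = Σ (x_i·y_{i+1} − x_{i+1}·y_i), indices taken mod 6.
Σ = (12) + (-14) + (108) + (216) + (608) + (651) = 1581
Area = |Σ|/2 = 790.5.
Hole:
Apply the shoelace formula: 2A = Σ (x_i·y_{i+1} − x_{i+1}·y_i), indices taken mod 4.
P→Q: (-5)(3) − (-1)(5) = -10
Q→R: (-1)(6) − (-2)(3) = 0
R→S: (-2)(7) − (-5)(6) = 16
S→P: (-5)(5) − (-5)(7) = 10
Σ = 16
Area = |Σ|/2 = 8.
Net area = 790.5 − 8 = 782.5.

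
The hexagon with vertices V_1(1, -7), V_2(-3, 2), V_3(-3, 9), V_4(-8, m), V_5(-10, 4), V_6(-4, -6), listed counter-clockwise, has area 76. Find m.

Write out the shoelace sum; only the two edges meeting at V_4 involve m:
2·Area = [((-3)·m − (-8)·9) + ((-8)·4 − (-10)·m)] + 70
       = 7·m + 110 = 152
⇒ m = 6.

6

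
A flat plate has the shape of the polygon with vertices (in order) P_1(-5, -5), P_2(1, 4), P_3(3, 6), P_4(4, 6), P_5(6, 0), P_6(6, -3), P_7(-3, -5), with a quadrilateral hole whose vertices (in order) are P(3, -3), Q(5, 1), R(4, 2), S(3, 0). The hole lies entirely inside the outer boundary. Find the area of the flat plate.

60.5

Outer boundary:
Apply the shoelace (surveyor's) formula: 2A = Σ (x_i·y_{i+1} − x_{i+1}·y_i), indices taken mod 7.
Σ = (-15) + (-6) + (-6) + (-36) + (-18) + (-39) + (-10) = -130
Area = |Σ|/2 = 65.
Hole:
Apply the surveyor's formula: 2A = Σ (x_i·y_{i+1} − x_{i+1}·y_i), indices taken mod 4.
Cross-terms: 18, 6, -6, -9  ⇒  Σ = 9
Area = |Σ|/2 = 4.5.
Net area = 65 − 4.5 = 60.5.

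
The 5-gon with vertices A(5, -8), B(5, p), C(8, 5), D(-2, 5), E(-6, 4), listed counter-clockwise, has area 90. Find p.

The doubled signed area Σ (x_i y_{i+1} − x_{i+1} y_i) is linear in p.
With p=0 it equals 165; the coefficient of p is -3 (from the two edges through B).
So -3·p + 165 = 2·90 = 180 ⇒ p = -5.

-5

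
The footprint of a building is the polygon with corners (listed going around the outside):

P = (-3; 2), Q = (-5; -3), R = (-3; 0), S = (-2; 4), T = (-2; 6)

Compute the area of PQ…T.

4

Apply Gauss's area formula: 2A = Σ (x_i·y_{i+1} − x_{i+1}·y_i), indices taken mod 5.
Σ = (19) + (-9) + (-12) + (-4) + (14) = 8
Area = |Σ|/2 = 4.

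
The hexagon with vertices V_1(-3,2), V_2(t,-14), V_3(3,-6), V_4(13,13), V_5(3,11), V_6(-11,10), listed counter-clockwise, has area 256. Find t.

-6

The doubled signed area Σ (x_i y_{i+1} − x_{i+1} y_i) is linear in t.
With t=0 it equals 464; the coefficient of t is -8 (from the two edges through V_2).
So -8·t + 464 = 2·256 = 512 ⇒ t = -6.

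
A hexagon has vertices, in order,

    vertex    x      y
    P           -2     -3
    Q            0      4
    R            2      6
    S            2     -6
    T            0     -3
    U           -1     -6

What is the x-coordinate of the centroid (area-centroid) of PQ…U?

Apply the shoelace formula. First the cross-terms c_i = x_i·y_{i+1} − x_{i+1}·y_i:
  -8, -8, -24, -6, -3, -9  ⇒  2A = -58, A = -29.
Then Σ (x_i + x_{i+1})·c_i = -78, so x̄ = -78 / (6·(-29)) = 13/29.

13/29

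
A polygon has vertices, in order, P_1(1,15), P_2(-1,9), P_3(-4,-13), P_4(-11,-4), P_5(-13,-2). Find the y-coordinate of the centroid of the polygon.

Apply Gauss's area formula. First the cross-terms c_i = x_i·y_{i+1} − x_{i+1}·y_i:
  24, 49, -127, -30, -193  ⇒  2A = -277, A = -138.5.
Then Σ (y_i + y_{i+1})·c_i = 210, so ȳ = 210 / (6·(-138.5)) = -70/277.

-70/277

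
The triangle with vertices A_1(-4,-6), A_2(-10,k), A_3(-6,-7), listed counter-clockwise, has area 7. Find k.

The doubled signed area Σ (x_i y_{i+1} − x_{i+1} y_i) is linear in k.
With k=0 it equals 18; the coefficient of k is 2 (from the two edges through A_2).
So 2·k + 18 = 2·7 = 14 ⇒ k = -2.

-2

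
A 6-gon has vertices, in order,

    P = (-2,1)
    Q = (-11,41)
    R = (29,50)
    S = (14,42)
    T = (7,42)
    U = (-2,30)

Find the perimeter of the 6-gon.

150

|PQ| = √((-9)² + (40)²) = √1681 = 41
|QR| = √((40)² + (9)²) = √1681 = 41
|RS| = √((-15)² + (-8)²) = √289 = 17
|ST| = √((-7)² + (0)²) = √49 = 7
|TU| = √((-9)² + (-12)²) = √225 = 15
|UP| = √((0)² + (-29)²) = √841 = 29
Perimeter = 41 + 41 + 17 + 7 + 15 + 29 = 150.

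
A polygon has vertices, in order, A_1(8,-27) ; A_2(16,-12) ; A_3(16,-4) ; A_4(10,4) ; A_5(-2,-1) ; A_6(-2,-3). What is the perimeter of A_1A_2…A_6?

|A_1A_2| = √((8)² + (15)²) = √289 = 17
|A_2A_3| = √((0)² + (8)²) = √64 = 8
|A_3A_4| = √((-6)² + (8)²) = √100 = 10
|A_4A_5| = √((-12)² + (-5)²) = √169 = 13
|A_5A_6| = √((0)² + (-2)²) = √4 = 2
|A_6A_1| = √((10)² + (-24)²) = √676 = 26
Perimeter = 17 + 8 + 10 + 13 + 2 + 26 = 76.

76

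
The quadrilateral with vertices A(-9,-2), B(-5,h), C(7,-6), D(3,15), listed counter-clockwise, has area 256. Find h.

-15

Write out the shoelace sum; only the two edges meeting at B involve h:
2·Area = [((-9)·h − (-5)·(-2)) + ((-5)·(-6) − 7·h)] + 252
       = -16·h + 272 = 512
⇒ h = -15.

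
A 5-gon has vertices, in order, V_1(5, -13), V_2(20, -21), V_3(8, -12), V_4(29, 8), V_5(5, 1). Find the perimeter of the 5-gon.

100

|V_1V_2| = √((15)² + (-8)²) = √289 = 17
|V_2V_3| = √((-12)² + (9)²) = √225 = 15
|V_3V_4| = √((21)² + (20)²) = √841 = 29
|V_4V_5| = √((-24)² + (-7)²) = √625 = 25
|V_5V_1| = √((0)² + (-14)²) = √196 = 14
Perimeter = 17 + 15 + 29 + 25 + 14 = 100.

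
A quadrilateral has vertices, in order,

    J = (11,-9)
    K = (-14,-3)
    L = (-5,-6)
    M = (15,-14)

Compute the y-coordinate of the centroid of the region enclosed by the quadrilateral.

Apply the shoelace formula. First the cross-terms c_i = x_i·y_{i+1} − x_{i+1}·y_i:
  -159, 69, 160, 19  ⇒  2A = 89, A = 44.5.
Then Σ (y_i + y_{i+1})·c_i = -2350, so ȳ = -2350 / (6·44.5) = -2350/267.

-2350/267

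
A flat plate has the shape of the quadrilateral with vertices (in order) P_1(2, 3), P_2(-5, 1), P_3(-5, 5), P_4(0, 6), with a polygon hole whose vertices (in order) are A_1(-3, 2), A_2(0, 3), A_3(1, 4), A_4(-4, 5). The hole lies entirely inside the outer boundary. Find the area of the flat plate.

Outer boundary:
Apply the surveyor's formula: 2A = Σ (x_i·y_{i+1} − x_{i+1}·y_i), indices taken mod 4.
Σ = (17) + (-20) + (-30) + (-12) = -45
Area = |Σ|/2 = 22.5.
Hole:
Apply the shoelace formula: 2A = Σ (x_i·y_{i+1} − x_{i+1}·y_i), indices taken mod 4.
Σ = (-9) + (-3) + (21) + (7) = 16
Area = |Σ|/2 = 8.
Net area = 22.5 − 8 = 14.5.

14.5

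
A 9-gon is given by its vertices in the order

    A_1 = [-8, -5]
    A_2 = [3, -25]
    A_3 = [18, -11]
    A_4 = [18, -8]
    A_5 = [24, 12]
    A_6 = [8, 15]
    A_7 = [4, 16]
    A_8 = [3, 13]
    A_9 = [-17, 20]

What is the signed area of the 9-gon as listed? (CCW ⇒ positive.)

Σ = (215) + (417) + (54) + (408) + (264) + (68) + (4) + (281) + (245) = 1956
Signed area = Σ/2 = 978 (positive ⇒ counter-clockwise traversal).

978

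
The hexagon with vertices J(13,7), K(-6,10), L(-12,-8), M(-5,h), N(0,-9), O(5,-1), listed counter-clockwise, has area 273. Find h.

The doubled signed area Σ (x_i y_{i+1} − x_{i+1} y_i) is linear in h.
With h=0 it equals 438; the coefficient of h is -12 (from the two edges through M).
So -12·h + 438 = 2·273 = 546 ⇒ h = -9.

-9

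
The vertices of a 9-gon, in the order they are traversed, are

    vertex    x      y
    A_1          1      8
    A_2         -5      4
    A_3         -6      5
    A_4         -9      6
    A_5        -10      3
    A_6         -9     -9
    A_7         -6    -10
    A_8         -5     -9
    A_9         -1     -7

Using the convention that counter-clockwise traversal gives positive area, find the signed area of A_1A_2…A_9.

133.5

Apply the surveyor's formula: 2A = Σ (x_i·y_{i+1} − x_{i+1}·y_i), indices taken mod 9.
Cross-terms: 44, -1, 9, 33, 117, 36, 4, 26, -1  ⇒  Σ = 267
Signed area = Σ/2 = 133.5 (positive ⇒ counter-clockwise traversal).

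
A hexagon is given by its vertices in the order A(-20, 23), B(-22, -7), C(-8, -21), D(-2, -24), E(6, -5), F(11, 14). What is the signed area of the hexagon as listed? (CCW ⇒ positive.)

Apply the shoelace (surveyor's) formula: 2A = Σ (x_i·y_{i+1} − x_{i+1}·y_i), indices taken mod 6.
Cross-terms: 646, 406, 150, 154, 139, 533  ⇒  Σ = 2028
Signed area = Σ/2 = 1014 (positive ⇒ counter-clockwise traversal).

1014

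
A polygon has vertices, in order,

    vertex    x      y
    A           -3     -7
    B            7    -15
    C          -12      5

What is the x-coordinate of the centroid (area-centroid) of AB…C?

Apply the shoelace (surveyor's) formula. First the cross-terms c_i = x_i·y_{i+1} − x_{i+1}·y_i:
  94, -145, 99  ⇒  2A = 48, A = 24.
Then Σ (x_i + x_{i+1})·c_i = -384, so x̄ = -384 / (6·24) = -8/3.

-8/3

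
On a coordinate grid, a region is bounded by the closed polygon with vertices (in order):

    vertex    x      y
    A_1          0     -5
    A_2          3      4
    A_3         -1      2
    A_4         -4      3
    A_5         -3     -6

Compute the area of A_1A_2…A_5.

39

Apply the shoelace formula: 2A = Σ (x_i·y_{i+1} − x_{i+1}·y_i), indices taken mod 5.
A_1→A_2: (0)(4) − (3)(-5) = 15
A_2→A_3: (3)(2) − (-1)(4) = 10
A_3→A_4: (-1)(3) − (-4)(2) = 5
A_4→A_5: (-4)(-6) − (-3)(3) = 33
A_5→A_1: (-3)(-5) − (0)(-6) = 15
Σ = 78
Area = |Σ|/2 = 39.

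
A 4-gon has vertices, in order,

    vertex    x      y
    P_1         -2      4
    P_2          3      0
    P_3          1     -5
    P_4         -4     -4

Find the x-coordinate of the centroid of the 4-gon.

Apply Gauss's area formula. First the cross-terms c_i = x_i·y_{i+1} − x_{i+1}·y_i:
  -12, -15, -24, -24  ⇒  2A = -75, A = -37.5.
Then Σ (x_i + x_{i+1})·c_i = 144, so x̄ = 144 / (6·(-37.5)) = -0.64.

-0.64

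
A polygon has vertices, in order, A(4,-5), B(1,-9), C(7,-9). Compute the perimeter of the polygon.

16

|AB| = √((-3)² + (-4)²) = √25 = 5
|BC| = √((6)² + (0)²) = √36 = 6
|CA| = √((-3)² + (4)²) = √25 = 5
Perimeter = 5 + 6 + 5 = 16.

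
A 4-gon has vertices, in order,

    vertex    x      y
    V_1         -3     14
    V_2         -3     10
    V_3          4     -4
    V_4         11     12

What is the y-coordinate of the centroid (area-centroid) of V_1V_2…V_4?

Apply Gauss's area formula. First the cross-terms c_i = x_i·y_{i+1} − x_{i+1}·y_i:
  12, -28, 92, 190  ⇒  2A = 266, A = 133.
Then Σ (y_i + y_{i+1})·c_i = 5796, so ȳ = 5796 / (6·133) = 138/19.

138/19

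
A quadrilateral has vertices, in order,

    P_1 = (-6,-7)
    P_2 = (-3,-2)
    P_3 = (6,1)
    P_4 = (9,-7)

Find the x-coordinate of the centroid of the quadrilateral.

27/13

Apply the shoelace (surveyor's) formula. First the cross-terms c_i = x_i·y_{i+1} − x_{i+1}·y_i:
  -9, 9, -51, -105  ⇒  2A = -156, A = -78.
Then Σ (x_i + x_{i+1})·c_i = -972, so x̄ = -972 / (6·(-78)) = 27/13.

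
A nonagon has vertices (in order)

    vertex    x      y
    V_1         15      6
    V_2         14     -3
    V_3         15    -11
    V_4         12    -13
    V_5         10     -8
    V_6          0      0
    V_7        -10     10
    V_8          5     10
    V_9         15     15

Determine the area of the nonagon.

Σ = (-129) + (-109) + (-63) + (34) + (0) + (0) + (-150) + (-75) + (-135) = -627
Area = |Σ|/2 = 313.5.

313.5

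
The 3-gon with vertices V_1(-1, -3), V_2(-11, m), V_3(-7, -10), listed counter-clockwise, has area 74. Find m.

Write out the shoelace sum; only the two edges meeting at V_2 involve m:
2·Area = [((-1)·m − (-11)·(-3)) + ((-11)·(-10) − (-7)·m)] + 11
       = 6·m + 88 = 148
⇒ m = 10.

10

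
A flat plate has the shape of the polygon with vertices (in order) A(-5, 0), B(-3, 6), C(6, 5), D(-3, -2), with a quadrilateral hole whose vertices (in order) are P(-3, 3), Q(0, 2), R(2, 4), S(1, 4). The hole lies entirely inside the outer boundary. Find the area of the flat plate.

39.5

Outer boundary:
Cross-terms: -30, -51, 3, -10  ⇒  Σ = -88
Area = |Σ|/2 = 44.
Hole:
Apply the shoelace formula: 2A = Σ (x_i·y_{i+1} − x_{i+1}·y_i), indices taken mod 4.
Σ = (-6) + (-4) + (4) + (15) = 9
Area = |Σ|/2 = 4.5.
Net area = 44 − 4.5 = 39.5.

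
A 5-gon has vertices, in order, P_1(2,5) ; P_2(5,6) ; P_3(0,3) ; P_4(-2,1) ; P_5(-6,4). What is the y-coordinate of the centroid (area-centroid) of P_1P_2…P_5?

3.5

Apply the shoelace formula. First the cross-terms c_i = x_i·y_{i+1} − x_{i+1}·y_i:
  -13, 15, 6, -2, -38  ⇒  2A = -32, A = -16.
Then Σ (y_i + y_{i+1})·c_i = -336, so ȳ = -336 / (6·(-16)) = 3.5.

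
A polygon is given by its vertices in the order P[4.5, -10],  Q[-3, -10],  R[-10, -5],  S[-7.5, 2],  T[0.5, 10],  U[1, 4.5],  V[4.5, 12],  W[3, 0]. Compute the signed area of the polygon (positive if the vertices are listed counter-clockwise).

Apply the shoelace (surveyor's) formula: 2A = Σ (x_i·y_{i+1} − x_{i+1}·y_i), indices taken mod 8.
P→Q: (4.5)(-10) − (-3)(-10) = -75
Q→R: (-3)(-5) − (-10)(-10) = -85
R→S: (-10)(2) − (-7.5)(-5) = -57.5
S→T: (-7.5)(10) − (0.5)(2) = -76
T→U: (0.5)(4.5) − (1)(10) = -7.75
U→V: (1)(12) − (4.5)(4.5) = -8.25
V→W: (4.5)(0) − (3)(12) = -36
W→P: (3)(-10) − (4.5)(0) = -30
Σ = -375.5
Signed area = Σ/2 = -187.75 (negative ⇒ clockwise traversal).

-187.75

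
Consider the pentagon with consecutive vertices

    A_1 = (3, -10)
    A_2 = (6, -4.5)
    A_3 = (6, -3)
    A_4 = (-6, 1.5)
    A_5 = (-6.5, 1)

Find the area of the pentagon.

56.125

Apply the shoelace (surveyor's) formula: 2A = Σ (x_i·y_{i+1} − x_{i+1}·y_i), indices taken mod 5.
Σ = (46.5) + (9) + (-9) + (3.75) + (62) = 112.25
Area = |Σ|/2 = 56.125.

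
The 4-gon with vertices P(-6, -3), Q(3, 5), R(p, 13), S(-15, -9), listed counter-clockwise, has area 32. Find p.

Write out the shoelace sum; only the two edges meeting at R involve p:
2·Area = [(3·13 − p·5) + (p·(-9) − (-15)·13)] + -30
       = -14·p + 204 = 64
⇒ p = 10.

10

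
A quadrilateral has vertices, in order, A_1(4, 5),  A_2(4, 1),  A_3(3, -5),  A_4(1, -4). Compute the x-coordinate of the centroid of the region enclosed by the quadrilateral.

212/75

Apply the surveyor's formula. First the cross-terms c_i = x_i·y_{i+1} − x_{i+1}·y_i:
  -16, -23, -7, 21  ⇒  2A = -25, A = -12.5.
Then Σ (x_i + x_{i+1})·c_i = -212, so x̄ = -212 / (6·(-12.5)) = 212/75.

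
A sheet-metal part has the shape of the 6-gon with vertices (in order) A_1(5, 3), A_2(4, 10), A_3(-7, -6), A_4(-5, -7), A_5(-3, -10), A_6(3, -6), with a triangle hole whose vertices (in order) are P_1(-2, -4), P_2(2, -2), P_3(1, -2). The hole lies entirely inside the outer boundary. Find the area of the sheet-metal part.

108.5

Outer boundary:
Apply the surveyor's formula: 2A = Σ (x_i·y_{i+1} − x_{i+1}·y_i), indices taken mod 6.
Cross-terms: 38, 46, 19, 29, 48, 39  ⇒  Σ = 219
Area = |Σ|/2 = 109.5.
Hole:
Apply the surveyor's formula: 2A = Σ (x_i·y_{i+1} − x_{i+1}·y_i), indices taken mod 3.
P_1→P_2: (-2)(-2) − (2)(-4) = 12
P_2→P_3: (2)(-2) − (1)(-2) = -2
P_3→P_1: (1)(-4) − (-2)(-2) = -8
Σ = 2
Area = |Σ|/2 = 1.
Net area = 109.5 − 1 = 108.5.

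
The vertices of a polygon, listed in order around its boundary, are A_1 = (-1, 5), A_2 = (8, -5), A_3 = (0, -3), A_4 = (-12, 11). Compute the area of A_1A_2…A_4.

72

Apply the shoelace formula: 2A = Σ (x_i·y_{i+1} − x_{i+1}·y_i), indices taken mod 4.
Σ = (-35) + (-24) + (-36) + (-49) = -144
Area = |Σ|/2 = 72.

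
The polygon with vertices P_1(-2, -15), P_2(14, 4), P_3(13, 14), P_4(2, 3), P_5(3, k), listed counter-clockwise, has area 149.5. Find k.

Write out the shoelace sum; only the two edges meeting at P_5 involve k:
2·Area = [(2·k − 3·3) + (3·(-15) − (-2)·k)] + 357
       = 4·k + 303 = 299
⇒ k = -1.

-1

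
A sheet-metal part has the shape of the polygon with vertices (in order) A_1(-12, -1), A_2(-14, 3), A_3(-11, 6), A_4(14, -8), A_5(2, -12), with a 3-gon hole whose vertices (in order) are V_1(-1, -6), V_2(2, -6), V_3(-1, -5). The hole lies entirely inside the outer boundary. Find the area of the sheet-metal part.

196

Outer boundary:
A_1→A_2: (-12)(3) − (-14)(-1) = -50
A_2→A_3: (-14)(6) − (-11)(3) = -51
A_3→A_4: (-11)(-8) − (14)(6) = 4
A_4→A_5: (14)(-12) − (2)(-8) = -152
A_5→A_1: (2)(-1) − (-12)(-12) = -146
Σ = -395
Area = |Σ|/2 = 197.5.
Hole:
Apply the shoelace (surveyor's) formula: 2A = Σ (x_i·y_{i+1} − x_{i+1}·y_i), indices taken mod 3.
V_1→V_2: (-1)(-6) − (2)(-6) = 18
V_2→V_3: (2)(-5) − (-1)(-6) = -16
V_3→V_1: (-1)(-6) − (-1)(-5) = 1
Σ = 3
Area = |Σ|/2 = 1.5.
Net area = 197.5 − 1.5 = 196.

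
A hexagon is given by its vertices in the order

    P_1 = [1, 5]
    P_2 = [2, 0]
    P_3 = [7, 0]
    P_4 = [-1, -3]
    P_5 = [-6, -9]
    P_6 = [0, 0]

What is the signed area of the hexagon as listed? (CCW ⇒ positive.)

Apply the shoelace (surveyor's) formula: 2A = Σ (x_i·y_{i+1} − x_{i+1}·y_i), indices taken mod 6.
P_1→P_2: (1)(0) − (2)(5) = -10
P_2→P_3: (2)(0) − (7)(0) = 0
P_3→P_4: (7)(-3) − (-1)(0) = -21
P_4→P_5: (-1)(-9) − (-6)(-3) = -9
P_5→P_6: (-6)(0) − (0)(-9) = 0
P_6→P_1: (0)(5) − (1)(0) = 0
Σ = -40
Signed area = Σ/2 = -20 (negative ⇒ clockwise traversal).

-20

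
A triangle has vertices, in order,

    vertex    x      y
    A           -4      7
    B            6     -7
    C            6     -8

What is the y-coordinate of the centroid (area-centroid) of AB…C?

-8/3

Apply the surveyor's formula. First the cross-terms c_i = x_i·y_{i+1} − x_{i+1}·y_i:
  -14, -6, 10  ⇒  2A = -10, A = -5.
Then Σ (y_i + y_{i+1})·c_i = 80, so ȳ = 80 / (6·(-5)) = -8/3.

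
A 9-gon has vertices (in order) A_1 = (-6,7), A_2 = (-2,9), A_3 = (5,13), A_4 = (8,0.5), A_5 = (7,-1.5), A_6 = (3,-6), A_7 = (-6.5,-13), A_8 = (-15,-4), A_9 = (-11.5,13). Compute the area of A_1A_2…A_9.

Σ = (-40) + (-71) + (-101.5) + (-15.5) + (-37.5) + (-78) + (-169) + (-241) + (-2.5) = -756
Area = |Σ|/2 = 378.

378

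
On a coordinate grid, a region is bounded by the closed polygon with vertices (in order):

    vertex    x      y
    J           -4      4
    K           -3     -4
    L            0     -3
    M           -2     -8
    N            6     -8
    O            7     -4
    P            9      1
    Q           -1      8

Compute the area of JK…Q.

Σ = (28) + (9) + (-6) + (64) + (32) + (43) + (73) + (28) = 271
Area = |Σ|/2 = 135.5.

135.5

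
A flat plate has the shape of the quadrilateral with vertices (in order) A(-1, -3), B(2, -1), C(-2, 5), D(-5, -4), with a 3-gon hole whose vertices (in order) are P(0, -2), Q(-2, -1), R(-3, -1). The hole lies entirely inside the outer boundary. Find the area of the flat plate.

Outer boundary:
Cross-terms: 7, 8, 33, 11  ⇒  Σ = 59
Area = |Σ|/2 = 29.5.
Hole:
Cross-terms: -4, -1, 6  ⇒  Σ = 1
Area = |Σ|/2 = 0.5.
Net area = 29.5 − 0.5 = 29.

29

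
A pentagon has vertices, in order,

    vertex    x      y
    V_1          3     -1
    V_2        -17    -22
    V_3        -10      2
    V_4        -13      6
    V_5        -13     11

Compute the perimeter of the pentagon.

|V_1V_2| = √((-20)² + (-21)²) = √841 = 29
|V_2V_3| = √((7)² + (24)²) = √625 = 25
|V_3V_4| = √((-3)² + (4)²) = √25 = 5
|V_4V_5| = √((0)² + (5)²) = √25 = 5
|V_5V_1| = √((16)² + (-12)²) = √400 = 20
Perimeter = 29 + 25 + 5 + 5 + 20 = 84.

84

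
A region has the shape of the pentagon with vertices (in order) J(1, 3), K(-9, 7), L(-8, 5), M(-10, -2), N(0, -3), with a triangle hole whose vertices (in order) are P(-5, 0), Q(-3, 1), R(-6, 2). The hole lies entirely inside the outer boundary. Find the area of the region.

69.5

Outer boundary:
Apply the surveyor's formula: 2A = Σ (x_i·y_{i+1} − x_{i+1}·y_i), indices taken mod 5.
Σ = (34) + (11) + (66) + (30) + (3) = 144
Area = |Σ|/2 = 72.
Hole:
Apply Gauss's area formula: 2A = Σ (x_i·y_{i+1} − x_{i+1}·y_i), indices taken mod 3.
Σ = (-5) + (0) + (10) = 5
Area = |Σ|/2 = 2.5.
Net area = 72 − 2.5 = 69.5.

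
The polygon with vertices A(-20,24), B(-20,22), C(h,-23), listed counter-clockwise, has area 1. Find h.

-19

Write out the shoelace sum; only the two edges meeting at C involve h:
2·Area = [((-20)·(-23) − h·22) + (h·24 − (-20)·(-23))] + 40
       = 2·h + 40 = 2
⇒ h = -19.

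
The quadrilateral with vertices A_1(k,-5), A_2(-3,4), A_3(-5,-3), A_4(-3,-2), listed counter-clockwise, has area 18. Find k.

The doubled signed area Σ (x_i y_{i+1} − x_{i+1} y_i) is linear in k.
With k=0 it equals 30; the coefficient of k is 6 (from the two edges through A_1).
So 6·k + 30 = 2·18 = 36 ⇒ k = 1.

1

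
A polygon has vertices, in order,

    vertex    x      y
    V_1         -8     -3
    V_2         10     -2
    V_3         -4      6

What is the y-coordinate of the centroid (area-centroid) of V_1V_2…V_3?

1/3

Apply the surveyor's formula. First the cross-terms c_i = x_i·y_{i+1} − x_{i+1}·y_i:
  46, 52, 60  ⇒  2A = 158, A = 79.
Then Σ (y_i + y_{i+1})·c_i = 158, so ȳ = 158 / (6·79) = 1/3.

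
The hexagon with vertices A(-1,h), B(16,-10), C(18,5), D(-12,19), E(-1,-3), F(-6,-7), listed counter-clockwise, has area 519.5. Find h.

-15

Write out the shoelace sum; only the two edges meeting at A involve h:
2·Area = [((-6)·h − (-1)·(-7)) + ((-1)·(-10) − 16·h)] + 706
       = -22·h + 709 = 1039
⇒ h = -15.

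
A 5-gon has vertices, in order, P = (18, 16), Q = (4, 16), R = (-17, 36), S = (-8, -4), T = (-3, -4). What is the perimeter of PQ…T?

|PQ| = √((-14)² + (0)²) = √196 = 14
|QR| = √((-21)² + (20)²) = √841 = 29
|RS| = √((9)² + (-40)²) = √1681 = 41
|ST| = √((5)² + (0)²) = √25 = 5
|TP| = √((21)² + (20)²) = √841 = 29
Perimeter = 14 + 29 + 41 + 5 + 29 = 118.

118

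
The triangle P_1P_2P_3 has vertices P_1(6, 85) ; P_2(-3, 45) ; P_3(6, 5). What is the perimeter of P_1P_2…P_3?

162

|P_1P_2| = √((-9)² + (-40)²) = √1681 = 41
|P_2P_3| = √((9)² + (-40)²) = √1681 = 41
|P_3P_1| = √((0)² + (80)²) = √6400 = 80
Perimeter = 41 + 41 + 80 = 162.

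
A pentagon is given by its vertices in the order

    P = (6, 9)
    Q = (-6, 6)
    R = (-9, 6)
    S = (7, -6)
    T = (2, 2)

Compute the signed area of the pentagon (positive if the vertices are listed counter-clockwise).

Apply the shoelace (surveyor's) formula: 2A = Σ (x_i·y_{i+1} − x_{i+1}·y_i), indices taken mod 5.
Σ = (90) + (18) + (12) + (26) + (6) = 152
Signed area = Σ/2 = 76 (positive ⇒ counter-clockwise traversal).

76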